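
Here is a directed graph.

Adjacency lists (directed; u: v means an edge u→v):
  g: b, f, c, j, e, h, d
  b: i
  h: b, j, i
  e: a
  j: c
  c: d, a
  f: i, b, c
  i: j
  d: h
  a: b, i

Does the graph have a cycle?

DFS with white/gray/black marking, starting from d:
d gray
  h gray
    b gray
      i gray
        j gray
          c gray
            c→d: d is gray → back edge
Back edge found, so a cycle exists: d → h → b → i → j → c → d.

Yes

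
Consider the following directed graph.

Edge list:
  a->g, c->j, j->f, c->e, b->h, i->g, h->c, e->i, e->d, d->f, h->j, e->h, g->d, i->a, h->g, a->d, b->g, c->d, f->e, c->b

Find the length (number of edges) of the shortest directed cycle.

For each vertex v, BFS finds the shortest path from v back to v.
The shortest such closed walk is c → e → h → c, length 3.

3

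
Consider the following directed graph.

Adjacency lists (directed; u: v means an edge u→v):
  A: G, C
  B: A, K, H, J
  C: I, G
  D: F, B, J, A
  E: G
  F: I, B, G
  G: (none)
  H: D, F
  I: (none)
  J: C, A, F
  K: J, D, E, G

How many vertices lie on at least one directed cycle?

6

A vertex is on a directed cycle iff it belongs to a strongly connected component of size ≥ 2 (or has a self-loop).
The vertices on cycles are {B, D, F, H, J, K} — 6 in total.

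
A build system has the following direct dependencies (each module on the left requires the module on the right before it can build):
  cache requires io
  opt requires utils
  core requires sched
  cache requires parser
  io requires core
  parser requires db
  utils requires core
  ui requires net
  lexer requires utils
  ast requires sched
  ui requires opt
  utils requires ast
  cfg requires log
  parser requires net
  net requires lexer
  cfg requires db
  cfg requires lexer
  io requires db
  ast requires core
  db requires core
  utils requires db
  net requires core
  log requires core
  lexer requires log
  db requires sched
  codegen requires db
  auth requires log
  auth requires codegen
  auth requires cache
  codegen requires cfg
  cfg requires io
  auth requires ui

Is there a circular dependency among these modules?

No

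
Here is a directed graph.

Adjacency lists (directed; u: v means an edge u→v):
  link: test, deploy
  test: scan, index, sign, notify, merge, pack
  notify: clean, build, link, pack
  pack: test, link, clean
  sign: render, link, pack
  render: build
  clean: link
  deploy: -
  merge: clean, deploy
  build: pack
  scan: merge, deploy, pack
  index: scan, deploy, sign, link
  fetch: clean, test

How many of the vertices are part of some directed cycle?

11

A vertex is on a directed cycle iff it belongs to a strongly connected component of size ≥ 2 (or has a self-loop).
The vertices on cycles are {link, pack, scan, sign, test, build, clean, index, merge, notify, render} — 11 in total.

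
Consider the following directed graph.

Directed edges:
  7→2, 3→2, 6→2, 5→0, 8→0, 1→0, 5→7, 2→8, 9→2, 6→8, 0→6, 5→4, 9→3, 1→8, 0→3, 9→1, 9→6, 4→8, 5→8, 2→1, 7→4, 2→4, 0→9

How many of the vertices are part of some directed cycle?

A vertex is on a directed cycle iff it belongs to a strongly connected component of size ≥ 2 (or has a self-loop).
The vertices on cycles are {0, 1, 2, 3, 4, 6, 8, 9} — 8 in total.

8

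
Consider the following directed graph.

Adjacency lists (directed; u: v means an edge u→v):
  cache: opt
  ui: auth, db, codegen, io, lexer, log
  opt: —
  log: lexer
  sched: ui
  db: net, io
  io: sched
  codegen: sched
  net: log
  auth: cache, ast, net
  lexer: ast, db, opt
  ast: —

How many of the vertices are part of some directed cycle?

A vertex is on a directed cycle iff it belongs to a strongly connected component of size ≥ 2 (or has a self-loop).
The vertices on cycles are {db, io, ui, log, net, auth, lexer, sched, codegen} — 9 in total.

9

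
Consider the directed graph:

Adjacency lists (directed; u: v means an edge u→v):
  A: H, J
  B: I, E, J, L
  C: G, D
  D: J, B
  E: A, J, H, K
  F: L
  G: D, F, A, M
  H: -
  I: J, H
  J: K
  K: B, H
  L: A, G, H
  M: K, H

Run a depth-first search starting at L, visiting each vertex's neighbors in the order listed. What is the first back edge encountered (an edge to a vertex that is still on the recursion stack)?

I->J

DFS from L (visiting each vertex's neighbors in the order listed); mark gray on enter, black on exit:
L gray
  A gray
    H gray
    H black
    J gray
      K gray
        B gray
          I gray
            I→J: J is gray → back edge
First back edge: I → J.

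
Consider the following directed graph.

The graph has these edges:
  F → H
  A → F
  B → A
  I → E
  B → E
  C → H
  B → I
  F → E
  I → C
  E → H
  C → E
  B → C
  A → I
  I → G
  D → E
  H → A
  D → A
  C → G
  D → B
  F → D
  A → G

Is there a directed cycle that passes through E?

E is on a cycle iff E can reach itself via ≥1 edge.
E → H → A → F → E — yes.

Yes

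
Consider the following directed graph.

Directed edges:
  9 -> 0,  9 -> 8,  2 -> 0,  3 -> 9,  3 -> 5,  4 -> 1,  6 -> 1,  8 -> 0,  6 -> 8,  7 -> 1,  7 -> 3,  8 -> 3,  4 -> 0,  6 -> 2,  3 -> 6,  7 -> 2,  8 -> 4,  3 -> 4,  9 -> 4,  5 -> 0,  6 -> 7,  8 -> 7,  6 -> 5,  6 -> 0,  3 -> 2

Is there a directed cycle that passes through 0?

No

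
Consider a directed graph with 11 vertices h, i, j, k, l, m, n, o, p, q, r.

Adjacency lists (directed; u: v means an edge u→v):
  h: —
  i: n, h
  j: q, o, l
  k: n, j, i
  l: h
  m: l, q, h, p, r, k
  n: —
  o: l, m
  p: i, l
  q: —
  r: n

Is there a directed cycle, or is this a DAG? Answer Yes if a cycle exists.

Yes

DFS with white/gray/black marking, starting from j:
j gray
  q gray
  q black
  o gray
    l gray
      h gray
      h black
    l black
    m gray
      m→l: l black — skip
      m→q: q black — skip
      m→h: h black — skip
      p gray
        i gray
          n gray
          n black
          i→h: h black — skip
        i black
        p→l: l black — skip
      p black
      r gray
        r→n: n black — skip
      r black
      k gray
        k→n: n black — skip
        k→j: j is gray → back edge
Back edge found, so a cycle exists: j → o → m → k → j.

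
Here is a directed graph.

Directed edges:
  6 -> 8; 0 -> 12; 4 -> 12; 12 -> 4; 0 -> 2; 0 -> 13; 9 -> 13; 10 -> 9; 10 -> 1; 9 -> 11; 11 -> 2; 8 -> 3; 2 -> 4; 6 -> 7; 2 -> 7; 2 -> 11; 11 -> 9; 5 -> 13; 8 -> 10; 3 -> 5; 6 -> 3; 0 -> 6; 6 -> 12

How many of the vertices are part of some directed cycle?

A vertex is on a directed cycle iff it belongs to a strongly connected component of size ≥ 2 (or has a self-loop).
The vertices on cycles are {2, 4, 9, 11, 12} — 5 in total.

5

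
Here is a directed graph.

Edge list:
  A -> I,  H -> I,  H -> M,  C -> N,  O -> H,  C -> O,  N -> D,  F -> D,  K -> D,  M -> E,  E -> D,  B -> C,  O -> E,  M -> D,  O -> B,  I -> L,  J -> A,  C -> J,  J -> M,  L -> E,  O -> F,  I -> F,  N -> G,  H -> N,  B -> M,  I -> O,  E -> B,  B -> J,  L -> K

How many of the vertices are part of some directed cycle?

A vertex is on a directed cycle iff it belongs to a strongly connected component of size ≥ 2 (or has a self-loop).
The vertices on cycles are {A, B, C, E, H, I, J, L, M, O} — 10 in total.

10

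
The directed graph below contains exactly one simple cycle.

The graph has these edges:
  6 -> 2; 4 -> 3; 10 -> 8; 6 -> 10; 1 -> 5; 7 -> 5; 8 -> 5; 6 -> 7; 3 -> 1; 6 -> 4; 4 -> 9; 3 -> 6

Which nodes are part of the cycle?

3, 4, 6

DFS with gray/black marking from 6:
6 gray
  10 gray
    8 gray
      5 gray
      5 black
    8 black
  10 black
  7 gray
    7→5: 5 black — skip
  7 black
  4 gray
    3 gray
      1 gray
        1→5: 5 black — skip
      1 black
      3→6: 6 is gray → back edge
Back edge closes the cycle 6 → 4 → 3 → 6; its vertices are {3, 4, 6}.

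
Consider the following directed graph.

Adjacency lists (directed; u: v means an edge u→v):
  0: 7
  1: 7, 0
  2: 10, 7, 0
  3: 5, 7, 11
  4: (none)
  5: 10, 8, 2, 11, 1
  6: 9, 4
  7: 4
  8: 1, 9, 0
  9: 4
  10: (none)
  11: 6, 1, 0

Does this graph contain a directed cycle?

No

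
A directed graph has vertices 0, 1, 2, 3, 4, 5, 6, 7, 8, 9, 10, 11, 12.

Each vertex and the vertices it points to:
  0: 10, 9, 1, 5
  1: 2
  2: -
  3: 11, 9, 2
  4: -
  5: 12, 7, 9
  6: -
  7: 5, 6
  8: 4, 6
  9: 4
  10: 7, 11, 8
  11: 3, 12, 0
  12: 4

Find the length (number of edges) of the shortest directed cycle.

For each vertex v, BFS finds the shortest path from v back to v.
The shortest such closed walk is 5 → 7 → 5, length 2.

2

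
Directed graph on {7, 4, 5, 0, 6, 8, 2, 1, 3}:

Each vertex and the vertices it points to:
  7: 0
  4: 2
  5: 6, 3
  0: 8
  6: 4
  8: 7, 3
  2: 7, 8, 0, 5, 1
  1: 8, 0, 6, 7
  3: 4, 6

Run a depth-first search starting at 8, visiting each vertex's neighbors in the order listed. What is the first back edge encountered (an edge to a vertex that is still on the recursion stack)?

0→8

DFS from 8 (visiting each vertex's neighbors in the order listed); mark gray on enter, black on exit:
8 gray
  7 gray
    0 gray
      0→8: 8 is gray → back edge
First back edge: 0 → 8.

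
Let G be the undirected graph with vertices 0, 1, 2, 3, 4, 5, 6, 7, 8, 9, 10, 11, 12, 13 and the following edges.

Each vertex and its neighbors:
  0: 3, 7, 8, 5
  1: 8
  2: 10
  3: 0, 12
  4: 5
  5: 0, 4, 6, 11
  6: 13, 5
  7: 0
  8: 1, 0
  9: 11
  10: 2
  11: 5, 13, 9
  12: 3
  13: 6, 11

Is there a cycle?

Yes

DFS, tracking each vertex's parent; an edge to a visited non-parent vertex closes a cycle.
Start from 7:
visit 7 (parent –)
  visit 0 (parent 7)
    visit 3 (parent 0)
      3–0: parent, skip
      visit 12 (parent 3)
        12–3: parent, skip
    0–7: parent, skip
    visit 8 (parent 0)
      visit 1 (parent 8)
        1–8: parent, skip
      8–0: parent, skip
    visit 5 (parent 0)
      5–0: parent, skip
      visit 4 (parent 5)
        4–5: parent, skip
      visit 6 (parent 5)
        visit 13 (parent 6)
          13–6: parent, skip
          visit 11 (parent 13)
            11–5: 5 visited and ≠ parent → cycle
Cycle: 5 – 6 – 13 – 11 – 5.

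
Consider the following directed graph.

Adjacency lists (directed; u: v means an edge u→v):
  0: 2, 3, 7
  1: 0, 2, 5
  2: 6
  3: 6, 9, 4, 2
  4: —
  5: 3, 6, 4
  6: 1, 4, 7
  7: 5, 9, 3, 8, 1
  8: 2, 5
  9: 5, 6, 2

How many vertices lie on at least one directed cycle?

A vertex is on a directed cycle iff it belongs to a strongly connected component of size ≥ 2 (or has a self-loop).
The vertices on cycles are {0, 1, 2, 3, 5, 6, 7, 8, 9} — 9 in total.

9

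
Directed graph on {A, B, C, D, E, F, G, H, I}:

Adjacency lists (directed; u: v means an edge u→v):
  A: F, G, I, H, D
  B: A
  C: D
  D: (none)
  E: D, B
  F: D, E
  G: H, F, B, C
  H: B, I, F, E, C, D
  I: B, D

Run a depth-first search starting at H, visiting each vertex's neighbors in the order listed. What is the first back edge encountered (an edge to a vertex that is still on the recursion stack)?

E→B

DFS from H (visiting each vertex's neighbors in the order listed); mark gray on enter, black on exit:
H gray
  B gray
    A gray
      F gray
        D gray
        D black
        E gray
          E→D: D black — skip
          E→B: B is gray → back edge
First back edge: E → B.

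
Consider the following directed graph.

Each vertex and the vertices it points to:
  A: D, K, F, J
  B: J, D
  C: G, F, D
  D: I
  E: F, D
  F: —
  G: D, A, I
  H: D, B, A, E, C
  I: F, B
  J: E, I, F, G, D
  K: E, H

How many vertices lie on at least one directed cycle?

A vertex is on a directed cycle iff it belongs to a strongly connected component of size ≥ 2 (or has a self-loop).
The vertices on cycles are {A, B, C, D, E, G, H, I, J, K} — 10 in total.

10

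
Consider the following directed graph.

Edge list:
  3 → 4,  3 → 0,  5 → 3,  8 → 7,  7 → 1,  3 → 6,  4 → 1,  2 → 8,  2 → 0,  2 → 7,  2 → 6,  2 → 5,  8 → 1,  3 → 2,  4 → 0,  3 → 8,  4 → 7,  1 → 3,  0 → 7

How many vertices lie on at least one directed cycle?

A vertex is on a directed cycle iff it belongs to a strongly connected component of size ≥ 2 (or has a self-loop).
The vertices on cycles are {0, 1, 2, 3, 4, 5, 7, 8} — 8 in total.

8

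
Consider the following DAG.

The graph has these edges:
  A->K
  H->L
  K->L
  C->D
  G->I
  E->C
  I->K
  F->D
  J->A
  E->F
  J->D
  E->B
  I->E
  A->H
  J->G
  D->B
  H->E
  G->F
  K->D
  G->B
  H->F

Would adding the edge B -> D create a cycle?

Yes

Adding B→D creates a cycle iff D can already reach B.
Path from D: D → B.
So D → … → B → D is a cycle.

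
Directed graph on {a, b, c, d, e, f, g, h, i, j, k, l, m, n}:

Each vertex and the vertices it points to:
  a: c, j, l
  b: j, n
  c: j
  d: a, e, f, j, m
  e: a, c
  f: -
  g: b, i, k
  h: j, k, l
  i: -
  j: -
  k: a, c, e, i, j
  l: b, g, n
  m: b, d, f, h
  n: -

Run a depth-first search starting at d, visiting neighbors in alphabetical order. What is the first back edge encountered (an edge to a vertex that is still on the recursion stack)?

k->a

DFS from d (visiting neighbors in alphabetical order); mark gray on enter, black on exit:
d gray
  a gray
    c gray
      j gray
      j black
    c black
    a→j: j black — skip
    l gray
      b gray
        b→j: j black — skip
        n gray
        n black
      b black
      g gray
        g→b: b black — skip
        i gray
        i black
        k gray
          k→a: a is gray → back edge
First back edge: k → a.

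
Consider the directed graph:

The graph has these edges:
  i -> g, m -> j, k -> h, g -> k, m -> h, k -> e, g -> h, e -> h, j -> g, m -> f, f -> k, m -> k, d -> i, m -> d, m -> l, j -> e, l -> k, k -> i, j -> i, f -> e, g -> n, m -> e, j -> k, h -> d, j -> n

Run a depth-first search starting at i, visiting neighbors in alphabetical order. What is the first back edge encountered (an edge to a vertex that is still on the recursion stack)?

DFS from i (visiting neighbors in alphabetical order); mark gray on enter, black on exit:
i gray
  g gray
    h gray
      d gray
        d→i: i is gray → back edge
First back edge: d → i.

d→i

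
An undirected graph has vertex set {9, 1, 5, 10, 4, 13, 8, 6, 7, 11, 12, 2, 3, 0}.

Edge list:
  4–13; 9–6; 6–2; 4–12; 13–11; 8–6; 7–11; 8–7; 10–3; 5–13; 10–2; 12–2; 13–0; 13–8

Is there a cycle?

Yes

DFS, tracking each vertex's parent; an edge to a visited non-parent vertex closes a cycle.
Start from 6:
visit 6 (parent –)
  visit 2 (parent 6)
    2–6: parent, skip
    visit 10 (parent 2)
      visit 3 (parent 10)
        3–10: parent, skip
      10–2: parent, skip
    visit 12 (parent 2)
      12–2: parent, skip
      visit 4 (parent 12)
        visit 13 (parent 4)
          visit 8 (parent 13)
            8–6: 6 visited and ≠ parent → cycle
Cycle: 6 – 2 – 12 – 4 – 13 – 8 – 6.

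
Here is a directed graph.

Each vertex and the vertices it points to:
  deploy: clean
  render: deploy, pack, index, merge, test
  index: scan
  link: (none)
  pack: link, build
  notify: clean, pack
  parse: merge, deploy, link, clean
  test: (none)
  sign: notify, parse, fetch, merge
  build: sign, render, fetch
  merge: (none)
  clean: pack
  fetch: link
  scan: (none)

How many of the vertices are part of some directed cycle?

A vertex is on a directed cycle iff it belongs to a strongly connected component of size ≥ 2 (or has a self-loop).
The vertices on cycles are {pack, sign, build, clean, parse, deploy, notify, render} — 8 in total.

8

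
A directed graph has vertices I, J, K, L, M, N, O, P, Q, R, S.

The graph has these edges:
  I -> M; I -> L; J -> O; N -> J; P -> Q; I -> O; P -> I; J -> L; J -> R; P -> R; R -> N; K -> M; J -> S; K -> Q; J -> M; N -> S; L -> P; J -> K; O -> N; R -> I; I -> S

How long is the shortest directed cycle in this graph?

3

For each vertex v, BFS finds the shortest path from v back to v.
The shortest such closed walk is J → R → N → J, length 3.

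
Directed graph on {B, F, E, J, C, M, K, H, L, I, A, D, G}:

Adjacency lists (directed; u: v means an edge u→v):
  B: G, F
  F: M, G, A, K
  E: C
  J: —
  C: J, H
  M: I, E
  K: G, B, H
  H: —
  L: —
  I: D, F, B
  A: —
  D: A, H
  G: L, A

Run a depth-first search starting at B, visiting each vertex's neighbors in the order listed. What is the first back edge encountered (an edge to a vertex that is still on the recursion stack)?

I->F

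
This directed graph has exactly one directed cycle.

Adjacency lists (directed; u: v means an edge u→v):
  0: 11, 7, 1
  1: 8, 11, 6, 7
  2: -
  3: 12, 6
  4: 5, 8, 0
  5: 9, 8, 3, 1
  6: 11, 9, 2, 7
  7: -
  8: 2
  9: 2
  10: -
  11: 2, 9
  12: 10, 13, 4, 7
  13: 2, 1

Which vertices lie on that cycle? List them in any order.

3, 4, 5, 12

DFS with gray/black marking from 3:
3 gray
  12 gray
    10 gray
    10 black
    13 gray
      2 gray
      2 black
      1 gray
        8 gray
          8→2: 2 black — skip
        8 black
        11 gray
          11→2: 2 black — skip
          9 gray
            9→2: 2 black — skip
          9 black
        11 black
        6 gray
          6→11: 11 black — skip
          6→9: 9 black — skip
          6→2: 2 black — skip
          7 gray
          7 black
        6 black
        1→7: 7 black — skip
      1 black
    13 black
    4 gray
      5 gray
        5→9: 9 black — skip
        5→8: 8 black — skip
        5→3: 3 is gray → back edge
Back edge closes the cycle 3 → 12 → 4 → 5 → 3; its vertices are {3, 4, 5, 12}.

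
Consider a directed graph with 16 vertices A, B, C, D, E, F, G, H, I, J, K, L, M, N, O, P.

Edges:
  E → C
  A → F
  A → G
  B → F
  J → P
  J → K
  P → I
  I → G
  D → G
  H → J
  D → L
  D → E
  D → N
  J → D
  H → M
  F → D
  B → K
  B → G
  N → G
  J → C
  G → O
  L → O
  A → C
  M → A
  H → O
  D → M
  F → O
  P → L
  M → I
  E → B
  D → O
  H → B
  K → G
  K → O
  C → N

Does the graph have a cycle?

DFS with white/gray/black marking, starting from G:
G gray
  O gray
  O black
G black
A gray
  F gray
    D gray
      N gray
        N→G: G black — skip
      N black
      E gray
        B gray
          B→G: G black — skip
          K gray
            K→O: O black — skip
            K→G: G black — skip
          K black
          B→F: F is gray → back edge
Back edge found, so a cycle exists: F → D → E → B → F.

Yes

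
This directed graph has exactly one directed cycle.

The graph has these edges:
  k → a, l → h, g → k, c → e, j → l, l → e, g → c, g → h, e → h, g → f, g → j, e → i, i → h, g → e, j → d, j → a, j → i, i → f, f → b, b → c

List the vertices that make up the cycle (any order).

b, c, e, f, i

DFS with gray/black marking from f:
f gray
  b gray
    c gray
      e gray
        h gray
        h black
        i gray
          i→h: h black — skip
          i→f: f is gray → back edge
Back edge closes the cycle f → b → c → e → i → f; its vertices are {b, c, e, f, i}.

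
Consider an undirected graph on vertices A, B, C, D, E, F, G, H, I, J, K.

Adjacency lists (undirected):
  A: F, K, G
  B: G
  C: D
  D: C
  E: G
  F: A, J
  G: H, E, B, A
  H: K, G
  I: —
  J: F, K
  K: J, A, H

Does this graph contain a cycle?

Yes

DFS, tracking each vertex's parent; an edge to a visited non-parent vertex closes a cycle.
Start from C:
visit C (parent –)
  visit D (parent C)
    D–C: parent, skip
visit A (parent –)
  visit F (parent A)
    F–A: parent, skip
    visit J (parent F)
      J–F: parent, skip
      visit K (parent J)
        K–J: parent, skip
        K–A: A visited and ≠ parent → cycle
Cycle: A – F – J – K – A.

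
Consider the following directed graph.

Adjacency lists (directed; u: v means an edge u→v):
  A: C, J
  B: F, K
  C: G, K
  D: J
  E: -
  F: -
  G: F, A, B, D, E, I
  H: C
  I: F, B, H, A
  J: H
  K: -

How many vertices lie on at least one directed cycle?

7

A vertex is on a directed cycle iff it belongs to a strongly connected component of size ≥ 2 (or has a self-loop).
The vertices on cycles are {A, C, D, G, H, I, J} — 7 in total.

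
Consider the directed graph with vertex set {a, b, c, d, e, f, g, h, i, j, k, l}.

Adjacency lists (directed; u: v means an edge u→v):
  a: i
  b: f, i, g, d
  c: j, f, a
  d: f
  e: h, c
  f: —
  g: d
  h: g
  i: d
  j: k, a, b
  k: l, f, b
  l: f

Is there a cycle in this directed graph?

No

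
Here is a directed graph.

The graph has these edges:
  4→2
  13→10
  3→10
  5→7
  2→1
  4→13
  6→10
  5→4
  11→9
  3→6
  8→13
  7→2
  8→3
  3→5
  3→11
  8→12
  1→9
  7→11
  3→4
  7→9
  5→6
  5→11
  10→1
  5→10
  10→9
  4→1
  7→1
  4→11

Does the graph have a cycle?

DFS with white/gray/black marking, starting from 11:
11 gray
  9 gray
  9 black
11 black
1 gray
  1→9: 9 black — skip
1 black
2 gray
  2→1: 1 black — skip
2 black
3 gray
  6 gray
    10 gray
      10→9: 9 black — skip
      10→1: 1 black — skip
    10 black
  6 black
  3→11: 11 black — skip
  5 gray
    5→11: 11 black — skip
    5→6: 6 black — skip
    7 gray
      7→1: 1 black — skip
      7→2: 2 black — skip
      7→9: 9 black — skip
      7→11: 11 black — skip
    7 black
    5→10: 10 black — skip
    4 gray
      4→1: 1 black — skip
      13 gray
        13→10: 10 black — skip
      13 black
      4→2: 2 black — skip
      4→11: 11 black — skip
    4 black
  5 black
  3→10: 10 black — skip
  3→4: 4 black — skip
3 black
8 gray
  8→3: 3 black — skip
  12 gray
  12 black
  8→13: 13 black — skip
8 black
Every edge goes to a white or black vertex — no back edge, so the graph is acyclic.

No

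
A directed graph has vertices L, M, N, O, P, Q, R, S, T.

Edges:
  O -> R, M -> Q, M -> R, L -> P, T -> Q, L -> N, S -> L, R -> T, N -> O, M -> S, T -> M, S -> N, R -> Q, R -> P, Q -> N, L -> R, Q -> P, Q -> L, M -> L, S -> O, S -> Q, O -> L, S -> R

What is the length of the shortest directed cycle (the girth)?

3

For each vertex v, BFS finds the shortest path from v back to v.
The shortest such closed walk is T → M → R → T, length 3.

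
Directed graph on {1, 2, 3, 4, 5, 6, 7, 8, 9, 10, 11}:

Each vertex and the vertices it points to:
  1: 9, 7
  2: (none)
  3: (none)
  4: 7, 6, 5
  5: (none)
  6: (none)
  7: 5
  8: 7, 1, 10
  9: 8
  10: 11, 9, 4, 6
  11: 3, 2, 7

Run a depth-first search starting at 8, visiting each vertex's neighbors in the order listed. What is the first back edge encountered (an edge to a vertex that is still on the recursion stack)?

DFS from 8 (visiting each vertex's neighbors in the order listed); mark gray on enter, black on exit:
8 gray
  7 gray
    5 gray
    5 black
  7 black
  1 gray
    9 gray
      9→8: 8 is gray → back edge
First back edge: 9 → 8.

9->8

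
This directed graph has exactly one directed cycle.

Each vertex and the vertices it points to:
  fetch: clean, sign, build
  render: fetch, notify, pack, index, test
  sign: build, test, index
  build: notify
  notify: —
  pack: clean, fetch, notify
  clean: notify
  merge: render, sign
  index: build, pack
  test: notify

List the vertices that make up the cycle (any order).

pack, sign, fetch, index

DFS with gray/black marking from sign:
sign gray
  build gray
    notify gray
    notify black
  build black
  test gray
    test→notify: notify black — skip
  test black
  index gray
    index→build: build black — skip
    pack gray
      clean gray
        clean→notify: notify black — skip
      clean black
      fetch gray
        fetch→clean: clean black — skip
        fetch→sign: sign is gray → back edge
Back edge closes the cycle sign → index → pack → fetch → sign; its vertices are {pack, sign, fetch, index}.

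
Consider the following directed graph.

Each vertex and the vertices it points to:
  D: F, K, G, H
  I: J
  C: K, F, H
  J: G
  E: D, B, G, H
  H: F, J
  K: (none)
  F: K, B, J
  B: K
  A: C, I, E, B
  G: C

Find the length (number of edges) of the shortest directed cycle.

4

For each vertex v, BFS finds the shortest path from v back to v.
The shortest such closed walk is C → H → J → G → C, length 4.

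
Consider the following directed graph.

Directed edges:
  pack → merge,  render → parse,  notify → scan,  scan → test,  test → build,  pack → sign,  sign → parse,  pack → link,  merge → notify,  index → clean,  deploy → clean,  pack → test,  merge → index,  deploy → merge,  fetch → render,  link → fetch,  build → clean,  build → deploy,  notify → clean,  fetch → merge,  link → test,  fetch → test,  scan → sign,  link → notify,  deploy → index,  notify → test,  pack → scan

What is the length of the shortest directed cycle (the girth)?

5

For each vertex v, BFS finds the shortest path from v back to v.
The shortest such closed walk is merge → notify → test → build → deploy → merge, length 5.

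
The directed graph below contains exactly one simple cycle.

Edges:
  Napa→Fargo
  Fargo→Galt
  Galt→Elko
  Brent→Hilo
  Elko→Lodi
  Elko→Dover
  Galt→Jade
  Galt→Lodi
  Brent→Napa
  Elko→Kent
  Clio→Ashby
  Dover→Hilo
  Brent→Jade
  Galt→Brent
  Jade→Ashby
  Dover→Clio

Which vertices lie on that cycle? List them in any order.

Galt, Napa, Brent, Fargo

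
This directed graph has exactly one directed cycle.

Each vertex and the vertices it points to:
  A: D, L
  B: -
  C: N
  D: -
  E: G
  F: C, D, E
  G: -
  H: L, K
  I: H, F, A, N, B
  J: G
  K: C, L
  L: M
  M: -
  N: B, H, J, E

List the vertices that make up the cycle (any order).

DFS with gray/black marking from N:
N gray
  B gray
  B black
  H gray
    L gray
      M gray
      M black
    L black
    K gray
      C gray
        C→N: N is gray → back edge
Back edge closes the cycle N → H → K → C → N; its vertices are {C, H, K, N}.

C, H, K, N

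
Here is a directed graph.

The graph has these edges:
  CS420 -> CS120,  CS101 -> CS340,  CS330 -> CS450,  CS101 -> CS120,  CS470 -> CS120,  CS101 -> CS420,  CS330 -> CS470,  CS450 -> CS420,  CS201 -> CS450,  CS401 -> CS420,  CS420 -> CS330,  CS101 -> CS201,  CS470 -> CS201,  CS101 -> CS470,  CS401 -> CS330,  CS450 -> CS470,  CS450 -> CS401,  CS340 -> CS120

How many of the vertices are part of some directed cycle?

A vertex is on a directed cycle iff it belongs to a strongly connected component of size ≥ 2 (or has a self-loop).
The vertices on cycles are {CS201, CS330, CS401, CS420, CS450, CS470} — 6 in total.

6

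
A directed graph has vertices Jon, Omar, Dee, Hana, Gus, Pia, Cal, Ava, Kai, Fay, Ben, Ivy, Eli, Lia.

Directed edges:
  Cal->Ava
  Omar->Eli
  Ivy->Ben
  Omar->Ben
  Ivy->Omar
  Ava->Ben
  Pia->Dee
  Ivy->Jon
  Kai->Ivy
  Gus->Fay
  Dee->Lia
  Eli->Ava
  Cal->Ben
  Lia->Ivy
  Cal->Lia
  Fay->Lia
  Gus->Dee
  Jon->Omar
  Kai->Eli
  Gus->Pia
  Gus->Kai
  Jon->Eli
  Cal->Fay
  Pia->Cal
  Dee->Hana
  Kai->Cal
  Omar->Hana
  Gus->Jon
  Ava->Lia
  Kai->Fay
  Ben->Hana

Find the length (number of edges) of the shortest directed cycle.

For each vertex v, BFS finds the shortest path from v back to v.
The shortest such closed walk is Jon → Eli → Ava → Lia → Ivy → Jon, length 5.

5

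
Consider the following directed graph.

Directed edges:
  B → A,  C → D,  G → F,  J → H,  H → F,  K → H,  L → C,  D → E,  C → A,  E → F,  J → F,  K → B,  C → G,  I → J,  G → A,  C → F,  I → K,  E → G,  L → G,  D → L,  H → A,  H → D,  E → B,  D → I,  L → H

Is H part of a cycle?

H is on a cycle iff H can reach itself via ≥1 edge.
H → D → L → H — yes.

Yes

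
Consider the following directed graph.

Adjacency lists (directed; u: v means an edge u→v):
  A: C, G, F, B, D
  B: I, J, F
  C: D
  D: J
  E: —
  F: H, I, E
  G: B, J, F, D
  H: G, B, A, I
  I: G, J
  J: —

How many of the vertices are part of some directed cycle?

6

A vertex is on a directed cycle iff it belongs to a strongly connected component of size ≥ 2 (or has a self-loop).
The vertices on cycles are {A, B, F, G, H, I} — 6 in total.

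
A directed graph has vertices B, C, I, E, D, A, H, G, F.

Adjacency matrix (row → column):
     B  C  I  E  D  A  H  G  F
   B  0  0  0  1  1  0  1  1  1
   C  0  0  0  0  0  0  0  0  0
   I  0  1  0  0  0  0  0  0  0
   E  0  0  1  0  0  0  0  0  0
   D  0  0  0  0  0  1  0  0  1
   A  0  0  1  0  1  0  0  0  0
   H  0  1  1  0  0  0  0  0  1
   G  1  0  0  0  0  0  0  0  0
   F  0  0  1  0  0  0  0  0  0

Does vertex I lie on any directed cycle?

I lies on a cycle iff there is a path from I back to itself.
Exploring from I, it never reaches itself; equivalently, its strongly connected component is a singleton.

No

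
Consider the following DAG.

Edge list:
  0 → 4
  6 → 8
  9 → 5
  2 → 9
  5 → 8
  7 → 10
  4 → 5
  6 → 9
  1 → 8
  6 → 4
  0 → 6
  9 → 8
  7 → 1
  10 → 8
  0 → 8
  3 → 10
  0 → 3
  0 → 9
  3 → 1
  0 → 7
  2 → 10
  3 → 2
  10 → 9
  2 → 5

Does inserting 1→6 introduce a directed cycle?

Adding 1→6 creates a cycle iff 6 can already reach 1.
Explore from 6: no path reaches 1. The graph stays acyclic.

No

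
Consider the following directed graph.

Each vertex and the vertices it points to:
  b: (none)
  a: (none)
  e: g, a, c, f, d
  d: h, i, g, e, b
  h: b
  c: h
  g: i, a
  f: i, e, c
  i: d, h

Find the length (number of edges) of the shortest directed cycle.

2

For each vertex v, BFS finds the shortest path from v back to v.
The shortest such closed walk is f → e → f, length 2.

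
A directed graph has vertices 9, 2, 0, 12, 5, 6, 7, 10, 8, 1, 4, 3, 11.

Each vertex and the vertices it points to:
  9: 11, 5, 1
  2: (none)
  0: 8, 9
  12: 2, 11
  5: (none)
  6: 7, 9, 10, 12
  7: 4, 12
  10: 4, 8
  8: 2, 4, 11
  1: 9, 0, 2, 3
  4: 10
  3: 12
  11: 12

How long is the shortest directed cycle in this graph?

2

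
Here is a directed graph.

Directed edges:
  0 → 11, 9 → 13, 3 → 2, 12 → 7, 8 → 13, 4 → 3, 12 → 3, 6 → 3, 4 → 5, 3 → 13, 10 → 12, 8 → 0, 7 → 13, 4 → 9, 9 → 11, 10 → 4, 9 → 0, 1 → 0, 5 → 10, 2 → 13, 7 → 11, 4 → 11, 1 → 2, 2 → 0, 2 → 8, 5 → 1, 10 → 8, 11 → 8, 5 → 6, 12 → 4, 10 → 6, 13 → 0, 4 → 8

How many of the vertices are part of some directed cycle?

A vertex is on a directed cycle iff it belongs to a strongly connected component of size ≥ 2 (or has a self-loop).
The vertices on cycles are {0, 4, 5, 8, 10, 11, 12, 13} — 8 in total.

8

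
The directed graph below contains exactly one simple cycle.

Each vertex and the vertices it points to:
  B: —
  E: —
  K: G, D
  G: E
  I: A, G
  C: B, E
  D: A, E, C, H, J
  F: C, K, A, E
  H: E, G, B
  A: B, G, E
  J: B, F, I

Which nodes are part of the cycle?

D, F, J, K

DFS with gray/black marking from D:
D gray
  A gray
    B gray
    B black
    G gray
      E gray
      E black
    G black
    A→E: E black — skip
  A black
  D→E: E black — skip
  C gray
    C→B: B black — skip
    C→E: E black — skip
  C black
  H gray
    H→E: E black — skip
    H→G: G black — skip
    H→B: B black — skip
  H black
  J gray
    J→B: B black — skip
    F gray
      F→C: C black — skip
      K gray
        K→G: G black — skip
        K→D: D is gray → back edge
Back edge closes the cycle D → J → F → K → D; its vertices are {D, F, J, K}.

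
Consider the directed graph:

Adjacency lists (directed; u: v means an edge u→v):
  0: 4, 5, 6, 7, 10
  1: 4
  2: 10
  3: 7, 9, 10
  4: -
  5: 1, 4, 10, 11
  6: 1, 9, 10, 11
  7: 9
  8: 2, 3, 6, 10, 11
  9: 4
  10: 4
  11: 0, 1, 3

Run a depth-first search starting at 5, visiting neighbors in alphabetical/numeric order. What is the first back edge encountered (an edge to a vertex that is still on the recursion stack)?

0→5

DFS from 5 (visiting neighbors in alphabetical/numeric order); mark gray on enter, black on exit:
5 gray
  1 gray
    4 gray
    4 black
  1 black
  5→4: 4 black — skip
  10 gray
    10→4: 4 black — skip
  10 black
  11 gray
    0 gray
      0→4: 4 black — skip
      0→5: 5 is gray → back edge
First back edge: 0 → 5.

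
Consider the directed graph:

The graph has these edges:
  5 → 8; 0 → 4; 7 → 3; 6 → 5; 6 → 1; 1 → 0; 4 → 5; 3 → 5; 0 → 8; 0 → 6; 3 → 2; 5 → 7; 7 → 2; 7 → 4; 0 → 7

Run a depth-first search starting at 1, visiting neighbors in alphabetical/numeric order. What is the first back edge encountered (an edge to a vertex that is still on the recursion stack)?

3->5

DFS from 1 (visiting neighbors in alphabetical/numeric order); mark gray on enter, black on exit:
1 gray
  0 gray
    4 gray
      5 gray
        7 gray
          2 gray
          2 black
          3 gray
            3→2: 2 black — skip
            3→5: 5 is gray → back edge
First back edge: 3 → 5.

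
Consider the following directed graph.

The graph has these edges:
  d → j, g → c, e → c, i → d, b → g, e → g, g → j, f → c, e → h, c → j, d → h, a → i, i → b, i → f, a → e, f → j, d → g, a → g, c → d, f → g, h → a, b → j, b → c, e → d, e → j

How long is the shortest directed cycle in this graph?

3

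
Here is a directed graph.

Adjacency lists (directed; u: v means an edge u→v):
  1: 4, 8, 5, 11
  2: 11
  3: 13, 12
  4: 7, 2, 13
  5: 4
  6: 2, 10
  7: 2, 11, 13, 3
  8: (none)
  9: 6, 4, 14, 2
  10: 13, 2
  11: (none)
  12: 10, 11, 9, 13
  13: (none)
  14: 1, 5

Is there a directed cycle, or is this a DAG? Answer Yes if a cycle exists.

Yes

DFS with white/gray/black marking, starting from 8:
8 gray
8 black
1 gray
  4 gray
    7 gray
      2 gray
        11 gray
        11 black
      2 black
      7→11: 11 black — skip
      13 gray
      13 black
      3 gray
        3→13: 13 black — skip
        12 gray
          10 gray
            10→13: 13 black — skip
            10→2: 2 black — skip
          10 black
          12→11: 11 black — skip
          9 gray
            6 gray
              6→2: 2 black — skip
              6→10: 10 black — skip
            6 black
            9→4: 4 is gray → back edge
Back edge found, so a cycle exists: 4 → 7 → 3 → 12 → 9 → 4.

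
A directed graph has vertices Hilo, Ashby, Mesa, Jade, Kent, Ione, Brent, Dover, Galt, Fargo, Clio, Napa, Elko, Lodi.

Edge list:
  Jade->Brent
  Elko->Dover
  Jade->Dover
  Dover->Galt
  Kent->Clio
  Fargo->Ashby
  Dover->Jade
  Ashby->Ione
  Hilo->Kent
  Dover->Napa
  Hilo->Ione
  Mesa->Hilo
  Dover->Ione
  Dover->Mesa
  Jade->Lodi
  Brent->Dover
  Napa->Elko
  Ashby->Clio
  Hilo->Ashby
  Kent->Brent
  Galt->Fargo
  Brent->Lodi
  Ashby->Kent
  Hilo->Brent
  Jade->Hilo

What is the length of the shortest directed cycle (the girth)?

2

For each vertex v, BFS finds the shortest path from v back to v.
The shortest such closed walk is Jade → Dover → Jade, length 2.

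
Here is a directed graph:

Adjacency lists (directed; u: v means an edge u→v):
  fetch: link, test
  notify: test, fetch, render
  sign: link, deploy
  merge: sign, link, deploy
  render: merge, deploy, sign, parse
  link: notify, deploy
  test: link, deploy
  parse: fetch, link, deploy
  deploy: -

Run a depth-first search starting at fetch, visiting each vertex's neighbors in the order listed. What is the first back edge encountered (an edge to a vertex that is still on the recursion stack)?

test->link

DFS from fetch (visiting each vertex's neighbors in the order listed); mark gray on enter, black on exit:
fetch gray
  link gray
    notify gray
      test gray
        test→link: link is gray → back edge
First back edge: test → link.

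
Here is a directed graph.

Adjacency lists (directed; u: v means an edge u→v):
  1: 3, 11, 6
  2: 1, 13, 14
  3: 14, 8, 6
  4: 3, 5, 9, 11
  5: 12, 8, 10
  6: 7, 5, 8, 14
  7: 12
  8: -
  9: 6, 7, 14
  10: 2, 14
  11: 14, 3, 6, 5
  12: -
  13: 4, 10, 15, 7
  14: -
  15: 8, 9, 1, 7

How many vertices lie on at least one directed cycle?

A vertex is on a directed cycle iff it belongs to a strongly connected component of size ≥ 2 (or has a self-loop).
The vertices on cycles are {1, 2, 3, 4, 5, 6, 9, 10, 11, 13, 15} — 11 in total.

11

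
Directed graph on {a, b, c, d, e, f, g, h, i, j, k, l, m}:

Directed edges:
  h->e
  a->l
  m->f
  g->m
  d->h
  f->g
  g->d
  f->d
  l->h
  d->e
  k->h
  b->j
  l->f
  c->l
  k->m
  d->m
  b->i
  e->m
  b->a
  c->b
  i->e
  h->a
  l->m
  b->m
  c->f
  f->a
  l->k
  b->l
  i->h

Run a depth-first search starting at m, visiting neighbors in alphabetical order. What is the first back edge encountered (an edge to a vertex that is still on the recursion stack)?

l->f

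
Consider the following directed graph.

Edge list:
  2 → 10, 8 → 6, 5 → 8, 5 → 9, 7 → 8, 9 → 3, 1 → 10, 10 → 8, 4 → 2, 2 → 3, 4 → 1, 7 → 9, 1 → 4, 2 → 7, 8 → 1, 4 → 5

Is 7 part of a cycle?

7 is on a cycle iff 7 can reach itself via ≥1 edge.
7 → 8 → 1 → 4 → 2 → 7 — yes.

Yes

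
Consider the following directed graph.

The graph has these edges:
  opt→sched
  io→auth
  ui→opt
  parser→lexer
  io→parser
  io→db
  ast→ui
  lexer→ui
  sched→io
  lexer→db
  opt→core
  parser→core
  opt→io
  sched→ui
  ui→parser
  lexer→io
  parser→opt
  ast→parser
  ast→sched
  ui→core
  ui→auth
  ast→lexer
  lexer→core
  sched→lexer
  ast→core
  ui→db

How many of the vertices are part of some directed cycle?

A vertex is on a directed cycle iff it belongs to a strongly connected component of size ≥ 2 (or has a self-loop).
The vertices on cycles are {io, ui, opt, lexer, sched, parser} — 6 in total.

6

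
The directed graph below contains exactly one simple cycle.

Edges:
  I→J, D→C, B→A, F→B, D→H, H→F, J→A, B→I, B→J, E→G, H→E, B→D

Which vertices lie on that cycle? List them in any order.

B, D, F, H

DFS with gray/black marking from B:
B gray
  D gray
    C gray
    C black
    H gray
      E gray
        G gray
        G black
      E black
      F gray
        F→B: B is gray → back edge
Back edge closes the cycle B → D → H → F → B; its vertices are {B, D, F, H}.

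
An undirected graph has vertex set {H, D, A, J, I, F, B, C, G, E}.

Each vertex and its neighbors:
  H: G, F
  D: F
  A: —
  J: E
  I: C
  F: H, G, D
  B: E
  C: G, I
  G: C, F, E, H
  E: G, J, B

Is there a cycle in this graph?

DFS, tracking each vertex's parent; an edge to a visited non-parent vertex closes a cycle.
Start from H:
visit H (parent –)
  visit G (parent H)
    visit C (parent G)
      C–G: parent, skip
      visit I (parent C)
        I–C: parent, skip
    visit F (parent G)
      F–H: H visited and ≠ parent → cycle
Cycle: H – G – F – H.

Yes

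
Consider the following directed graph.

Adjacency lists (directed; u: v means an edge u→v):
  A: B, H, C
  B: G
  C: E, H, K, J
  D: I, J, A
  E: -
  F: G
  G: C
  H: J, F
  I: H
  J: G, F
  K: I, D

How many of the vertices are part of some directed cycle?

10

A vertex is on a directed cycle iff it belongs to a strongly connected component of size ≥ 2 (or has a self-loop).
The vertices on cycles are {A, B, C, D, F, G, H, I, J, K} — 10 in total.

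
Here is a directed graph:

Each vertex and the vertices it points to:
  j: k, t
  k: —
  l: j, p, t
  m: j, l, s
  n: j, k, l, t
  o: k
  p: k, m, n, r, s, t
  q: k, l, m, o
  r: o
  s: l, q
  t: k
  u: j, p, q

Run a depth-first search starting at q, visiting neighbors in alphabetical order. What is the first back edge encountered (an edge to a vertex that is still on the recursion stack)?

m→l

DFS from q (visiting neighbors in alphabetical order); mark gray on enter, black on exit:
q gray
  k gray
  k black
  l gray
    j gray
      j→k: k black — skip
      t gray
        t→k: k black — skip
      t black
    j black
    p gray
      p→k: k black — skip
      m gray
        m→j: j black — skip
        m→l: l is gray → back edge
First back edge: m → l.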